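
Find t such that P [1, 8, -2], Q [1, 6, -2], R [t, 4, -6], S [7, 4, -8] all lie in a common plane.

5

Normal to plane PQS: n = (12, 0, 12); plane equation n·X = -12.
Requiring n·R = -12: (12)t + (-72) = -12.
So t = 5.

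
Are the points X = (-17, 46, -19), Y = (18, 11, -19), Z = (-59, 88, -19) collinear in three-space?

XY = (35, -35, 0), XZ = (-42, 42, 0).
XY × XZ = (0, 0, 0).
The cross product vanishes, so the three points are collinear.

Yes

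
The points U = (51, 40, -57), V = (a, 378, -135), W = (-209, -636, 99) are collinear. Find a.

181

Collinearity requires UV × UW = 0; each component is linear in a.
The y-component gives (-156)a + (28236) = 0, so a = 181.
The remaining components then also vanish.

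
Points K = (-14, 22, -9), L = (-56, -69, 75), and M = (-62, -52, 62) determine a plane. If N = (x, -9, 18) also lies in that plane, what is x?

-20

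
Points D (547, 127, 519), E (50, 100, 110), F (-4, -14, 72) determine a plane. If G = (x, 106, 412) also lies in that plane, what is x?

A normal to the plane is n = DE × DF = (-45600, 3200, 55200).
G lies in the plane iff n · DG = 0.
This gives (-45600)x + (18969600) = 0, so x = 416.

416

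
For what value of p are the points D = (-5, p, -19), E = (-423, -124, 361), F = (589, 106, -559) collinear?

-29

Direction EF = (1012, 230, -920). From the x-coordinate of D, the parameter along the line is τ = (-5 − (-423))/1012 = 19/46.
Then p = (-124) + 19/46·(230) = -29.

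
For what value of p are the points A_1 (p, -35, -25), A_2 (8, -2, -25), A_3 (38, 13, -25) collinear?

-58

Direction A_2A_3 = (30, 15, 0). From the y-coordinate of A_1, the parameter along the line is τ = (-35 − (-2))/15 = -11/5.
Then p = 8 + (-11/5)·(30) = -58.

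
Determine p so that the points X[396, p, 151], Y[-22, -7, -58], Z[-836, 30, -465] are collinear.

Collinearity requires XY × XZ = 0; each component is linear in p.
The x-component gives (407)p + (10582) = 0, so p = -26.
The remaining components then also vanish.

-26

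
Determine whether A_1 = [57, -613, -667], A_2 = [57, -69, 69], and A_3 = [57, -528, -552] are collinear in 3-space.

Yes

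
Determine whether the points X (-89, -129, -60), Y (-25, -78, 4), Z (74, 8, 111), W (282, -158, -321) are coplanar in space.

No

With X as base: XY = (64, 51, 64), XZ = (163, 137, 171), XW = (371, -29, -261).
XZ × XW = (-30798, 105984, -55554).
XY · (XZ × XW) = -121344.
Since -121344 ≠ 0, the four points are not coplanar.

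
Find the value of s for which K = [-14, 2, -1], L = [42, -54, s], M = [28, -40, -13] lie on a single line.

-17

Collinearity requires KL × KM = 0; each component is linear in s.
The x-component gives (42)s + (714) = 0, so s = -17.
The remaining components then also vanish.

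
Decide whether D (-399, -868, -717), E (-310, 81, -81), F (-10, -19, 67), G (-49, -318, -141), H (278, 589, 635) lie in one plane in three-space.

Yes

The plane through D, E, F has normal n = DE × DF = (204052, 177628, -293600) and equation n·P = -25086652.
Checking the remaining points: n·G = -25086652, n·H = -25086652.
All equal -25086652, so all 5 points lie in one plane.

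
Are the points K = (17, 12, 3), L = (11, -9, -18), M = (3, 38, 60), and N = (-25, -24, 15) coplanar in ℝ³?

No

A normal to the plane through K, L, M is n = KL × KM = (-651, 636, -450).
The plane has equation n·P = -4785. For N: n·N = -5739.
-5739 ≠ -4785, so N is off the plane.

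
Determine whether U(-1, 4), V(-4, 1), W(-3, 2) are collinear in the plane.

Yes

UV = (-3, -3), UW = (-2, -2).
Twice the signed area of △UVW is (-3)(-2) − (-3)(-2) = 0.
The triangle is degenerate (zero area), so the points are collinear.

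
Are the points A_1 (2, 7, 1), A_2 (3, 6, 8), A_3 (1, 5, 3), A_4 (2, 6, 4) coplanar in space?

A normal to the plane through A_1, A_2, A_3 is n = A_1A_2 × A_1A_3 = (12, -9, -3).
The plane has equation n·P = -42. For A_4: n·A_4 = -42.
Equal, so A_4 lies in the plane and all four are coplanar.

Yes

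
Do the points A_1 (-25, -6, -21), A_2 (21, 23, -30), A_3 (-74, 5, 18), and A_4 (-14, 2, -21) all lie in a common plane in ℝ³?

No

With A_1 as base: A_1A_2 = (46, 29, -9), A_1A_3 = (-49, 11, 39), A_1A_4 = (11, 8, 0).
A_1A_3 × A_1A_4 = (-312, 429, -513).
A_1A_2 · (A_1A_3 × A_1A_4) = 2706.
Since 2706 ≠ 0, the four points are not coplanar.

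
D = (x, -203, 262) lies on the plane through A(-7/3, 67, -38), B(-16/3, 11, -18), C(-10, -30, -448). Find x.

-47/3

A normal to the plane is n = AB × AC = (24900, -4150/3, -415/3).
D lies in the plane iff n · AD = 0.
This gives (24900)x + (390100) = 0, so x = -47/3.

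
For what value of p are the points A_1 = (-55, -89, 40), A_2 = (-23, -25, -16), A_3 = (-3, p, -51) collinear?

Collinearity requires A_1A_2 × A_1A_3 = 0; each component is linear in p.
The x-component gives (56)p + (-840) = 0, so p = 15.
The remaining components then also vanish.

15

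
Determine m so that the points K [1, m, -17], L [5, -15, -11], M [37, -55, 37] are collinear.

-10

Collinearity requires KL × KM = 0; each component is linear in m.
The x-component gives (-48)m + (-480) = 0, so m = -10.
The remaining components then also vanish.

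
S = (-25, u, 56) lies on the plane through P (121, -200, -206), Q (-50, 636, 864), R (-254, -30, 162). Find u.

-34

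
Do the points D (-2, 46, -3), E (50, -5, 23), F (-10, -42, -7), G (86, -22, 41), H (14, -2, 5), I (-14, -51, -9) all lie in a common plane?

Yes

The plane through D, E, F has normal n = DE × DF = (2492, 0, -4984) and equation n·P = 9968.
Checking the remaining points: n·G = 9968, n·H = 9968, n·I = 9968.
All equal 9968, so all 6 points lie in one plane.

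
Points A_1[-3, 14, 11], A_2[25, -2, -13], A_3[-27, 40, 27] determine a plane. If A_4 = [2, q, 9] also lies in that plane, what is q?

5

Coplanarity requires A_1A_2 · (A_1A_3 × A_1A_4) = 0.
A_1A_2 = (28, -16, -24), A_1A_3 = (-24, 26, 16); the triple product is linear in q with coefficient 128 and constant term -640.
Setting it to zero: q = 5.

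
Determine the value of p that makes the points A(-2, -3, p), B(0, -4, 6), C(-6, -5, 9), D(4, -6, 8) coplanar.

5

The points are coplanar iff AB · (AC × AD) = 0.
Expanding, this is linear in p: (-16)p + (80) = 0.
So p = 5.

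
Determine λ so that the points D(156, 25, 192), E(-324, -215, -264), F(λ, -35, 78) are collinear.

Direction DE = (-480, -240, -456). From the y-coordinate of F, the parameter along the line is τ = (-35 − 25)/(-240) = 1/4.
Then λ = 156 + 1/4·(-480) = 36.

36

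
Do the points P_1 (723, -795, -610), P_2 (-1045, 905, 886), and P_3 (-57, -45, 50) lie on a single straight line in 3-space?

Yes

P_1P_2 = (-1768, 1700, 1496), P_1P_3 = (-780, 750, 660).
P_1P_2 × P_1P_3 = (0, 0, 0).
The cross product vanishes, so the three points are collinear.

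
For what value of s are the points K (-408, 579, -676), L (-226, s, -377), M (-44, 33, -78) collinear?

306

Direction KM = (364, -546, 598). From the x-coordinate of L, the parameter along the line is τ = (-226 − (-408))/364 = 1/2.
Then s = 579 + 1/2·(-546) = 306.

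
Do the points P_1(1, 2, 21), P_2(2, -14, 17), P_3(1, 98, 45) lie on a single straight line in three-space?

P_1P_2 = (1, -16, -4), P_1P_3 = (0, 96, 24).
P_1P_2 × P_1P_3 = (0, -24, 96).
The cross product is nonzero, so the points do not lie on one line.

No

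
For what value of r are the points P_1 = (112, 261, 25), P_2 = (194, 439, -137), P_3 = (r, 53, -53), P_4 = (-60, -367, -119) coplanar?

60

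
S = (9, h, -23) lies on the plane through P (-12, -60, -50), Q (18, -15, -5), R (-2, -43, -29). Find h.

Coplanarity requires PQ · (PR × PS) = 0.
PQ = (30, 45, 45), PR = (10, 17, 21); the triple product is linear in h with coefficient -180 and constant term -5400.
Setting it to zero: h = -30.

-30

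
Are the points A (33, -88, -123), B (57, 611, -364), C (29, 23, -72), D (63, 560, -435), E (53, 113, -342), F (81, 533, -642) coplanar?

The plane through A, B, C has normal n = AB × AC = (62400, -260, 5460) and equation n·P = 1410500.
Checking the remaining points: n·D = 1410500, n·E = 1410500, n·F = 1410500.
All equal 1410500, so all 6 points lie in one plane.

Yes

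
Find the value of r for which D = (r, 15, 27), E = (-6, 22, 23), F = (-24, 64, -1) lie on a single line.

-3

Direction EF = (-18, 42, -24). From the y-coordinate of D, the parameter along the line is τ = (15 − 22)/42 = -1/6.
Then r = (-6) + (-1/6)·(-18) = -3.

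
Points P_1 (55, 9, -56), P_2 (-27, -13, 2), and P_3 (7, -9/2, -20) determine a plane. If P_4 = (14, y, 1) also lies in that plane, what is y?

-21/2

Coplanarity requires P_1P_2 · (P_1P_3 × P_1P_4) = 0.
P_1P_2 = (-82, -22, 58), P_1P_3 = (-48, -27/2, 36); the triple product is linear in y with coefficient 168 and constant term 1764.
Setting it to zero: y = -21/2.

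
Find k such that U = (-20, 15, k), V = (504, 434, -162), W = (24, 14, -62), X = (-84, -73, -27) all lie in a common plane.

13

Coplanarity ⇔ det[UV; UW; UX] = 0.
Expanding, this is linear in k: (3600)k + (-46800) = 0.
So k = 13.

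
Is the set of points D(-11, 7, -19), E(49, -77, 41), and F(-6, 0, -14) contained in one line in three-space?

Yes

DE = (60, -84, 60), DF = (5, -7, 5).
Each component of DF is 1/12 times the corresponding component of DE, so DF = 1/12·DE and the points are collinear.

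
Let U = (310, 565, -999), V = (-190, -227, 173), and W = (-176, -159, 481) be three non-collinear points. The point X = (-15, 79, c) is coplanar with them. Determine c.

-23

Coplanarity requires UV · (UW × UX) = 0.
UV = (-500, -792, 1172), UW = (-486, -724, 1480); the triple product is linear in c with coefficient -22912 and constant term -526976.
Setting it to zero: c = -23.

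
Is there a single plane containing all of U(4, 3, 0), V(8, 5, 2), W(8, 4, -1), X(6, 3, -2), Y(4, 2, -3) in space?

Yes

The plane through U, V, W has normal n = UV × UW = (-4, 12, -4) and equation n·P = 20.
Checking the remaining points: n·X = 20, n·Y = 20.
All equal 20, so all 5 points lie in one plane.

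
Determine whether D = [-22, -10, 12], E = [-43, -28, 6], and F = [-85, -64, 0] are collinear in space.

DE = (-21, -18, -6), DF = (-63, -54, -12).
Comparing components 2 and 3: (-18)(-12) − (-6)(-54) = -108 ≠ 0, so DE and DF are not parallel and the points are not collinear.

No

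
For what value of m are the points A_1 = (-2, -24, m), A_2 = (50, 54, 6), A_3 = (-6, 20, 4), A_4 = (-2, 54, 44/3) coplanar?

-34/3

The points are coplanar iff A_1A_2 · (A_1A_3 × A_1A_4) = 0.
Expanding, this is linear in m: (1768)m + (60112/3) = 0.
So m = -34/3.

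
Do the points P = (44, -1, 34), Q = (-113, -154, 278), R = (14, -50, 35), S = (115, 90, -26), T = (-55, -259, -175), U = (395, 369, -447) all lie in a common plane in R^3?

No

The plane through P, Q, R has normal n = PQ × PR = (11803, -7163, 3103) and equation n·X = 631997.
Checking the remaining points: n·S = 631997, n·T = 663027, n·U = 631997.
Since n·T = 663027 ≠ 631997, T is off the plane and the points are not all coplanar.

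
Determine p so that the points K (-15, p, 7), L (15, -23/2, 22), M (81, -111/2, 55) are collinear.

17/2

Collinearity requires KL × KM = 0; each component is linear in p.
The x-component gives (-33)p + (561/2) = 0, so p = 17/2.
The remaining components then also vanish.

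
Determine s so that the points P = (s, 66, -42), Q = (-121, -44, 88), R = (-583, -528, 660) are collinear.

Direction QR = (-462, -484, 572). From the y-coordinate of P, the parameter along the line is τ = (66 − (-44))/(-484) = -5/22.
Then s = (-121) + (-5/22)·(-462) = -16.

-16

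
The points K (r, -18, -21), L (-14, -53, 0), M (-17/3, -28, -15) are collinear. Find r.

Direction LM = (25/3, 25, -15). From the y-coordinate of K, the parameter along the line is τ = (-18 − (-53))/25 = 7/5.
Then r = (-14) + 7/5·(25/3) = -7/3.

-7/3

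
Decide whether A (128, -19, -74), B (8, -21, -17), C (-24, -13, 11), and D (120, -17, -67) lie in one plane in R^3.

A normal to the plane through A, B, C is n = AB × AC = (-512, 1536, -1024).
The plane has equation n·P = -18944. For D: n·D = -18944.
Equal, so D lies in the plane and all four are coplanar.

Yes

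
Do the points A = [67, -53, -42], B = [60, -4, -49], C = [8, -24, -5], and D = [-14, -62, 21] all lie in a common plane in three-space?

Yes

A normal to the plane through A, B, C is n = AB × AC = (2016, 672, 2688).
The plane has equation n·P = -13440. For D: n·D = -13440.
Equal, so D lies in the plane and all four are coplanar.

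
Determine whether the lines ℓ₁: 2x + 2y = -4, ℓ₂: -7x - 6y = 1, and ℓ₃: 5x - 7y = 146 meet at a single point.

Intersecting ℓ₁ and ℓ₂: solving the 2×2 system gives (x, y) = (11, -13).
Substitute into ℓ₃: (5)(11) + (-7)(-13) = 146.
This equals 146, so (11, -13) lies on all three lines and they are concurrent.

Yes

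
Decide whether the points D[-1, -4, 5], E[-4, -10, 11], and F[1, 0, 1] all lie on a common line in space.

Yes

DE = (-3, -6, 6), DF = (2, 4, -4).
DE × DF = (0, 0, 0).
The cross product vanishes, so the three points are collinear.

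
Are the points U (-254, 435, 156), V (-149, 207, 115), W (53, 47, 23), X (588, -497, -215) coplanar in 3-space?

A normal to the plane through U, V, W is n = UV × UW = (14416, 1378, 29256).
The plane has equation n·P = 1501702. For X: n·X = 1501702.
Equal, so X lies in the plane and all four are coplanar.

Yes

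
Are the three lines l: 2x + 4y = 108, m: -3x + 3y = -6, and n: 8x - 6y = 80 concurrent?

No

Intersecting l and m: solving the 2×2 system gives (x, y) = (58/3, 52/3).
Substitute into n: (8)(58/3) + (-6)(52/3) = 152/3.
But n requires 80 ≠ 152/3, so the three lines have no common point.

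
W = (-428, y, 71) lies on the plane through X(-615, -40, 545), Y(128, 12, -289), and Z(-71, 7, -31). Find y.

-95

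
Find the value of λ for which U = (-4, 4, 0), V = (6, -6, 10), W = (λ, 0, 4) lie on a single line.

Direction UV = (10, -10, 10). From the y-coordinate of W, the parameter along the line is τ = (0 − 4)/(-10) = 2/5.
Then λ = (-4) + 2/5·(10) = 0.

0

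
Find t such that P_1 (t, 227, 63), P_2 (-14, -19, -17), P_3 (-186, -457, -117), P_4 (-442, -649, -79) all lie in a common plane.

The points are coplanar iff P_1P_2 · (P_1P_3 × P_1P_4) = 0.
Expanding, this is linear in t: (35844)t + (-1075320) = 0.
So t = 30.

30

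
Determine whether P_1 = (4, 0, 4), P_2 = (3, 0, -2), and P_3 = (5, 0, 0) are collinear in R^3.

No

P_1P_2 = (-1, 0, -6), P_1P_3 = (1, 0, -4).
P_1P_2 × P_1P_3 = (0, -10, 0).
The cross product is nonzero, so the points do not lie on one line.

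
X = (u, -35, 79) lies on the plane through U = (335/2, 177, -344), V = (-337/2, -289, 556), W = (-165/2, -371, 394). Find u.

17/2

The plane through U, V, W has equation 149292x + 22968y + 67628z = 5807714.
Substituting X: (149292)u + (4538732) = 5807714, so u = 17/2.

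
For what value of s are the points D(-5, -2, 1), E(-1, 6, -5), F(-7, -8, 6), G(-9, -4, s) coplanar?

Normal to plane DEF: n = (4, -8, -8); plane equation n·P = -12.
Requiring n·G = -12: (-8)s + (-4) = -12.
So s = 1.

1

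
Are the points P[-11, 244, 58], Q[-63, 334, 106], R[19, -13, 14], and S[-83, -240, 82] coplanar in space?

No

The four points are coplanar iff the 3×3 determinant with rows PQ, PR, PS is zero.
Rows: (-52, 90, 48), (30, -257, -44), (-72, -484, 24).
Expanding along the first row: (-52)(-27464) − (90)(-2448) + (48)(-33024) = 63296.
Nonzero ⇒ not coplanar.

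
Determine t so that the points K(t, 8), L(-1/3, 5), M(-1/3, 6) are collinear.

The three points are collinear iff det[KL; KM] = 0.
This determinant is linear in t: (-1)t + (-1/3) = 0, so t = -1/3.

-1/3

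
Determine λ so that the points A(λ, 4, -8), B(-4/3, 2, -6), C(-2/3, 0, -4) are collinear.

Direction BC = (2/3, -2, 2). From the y-coordinate of A, the parameter along the line is τ = (4 − 2)/(-2) = -1.
Then λ = (-4/3) + (-1)·(2/3) = -2.

-2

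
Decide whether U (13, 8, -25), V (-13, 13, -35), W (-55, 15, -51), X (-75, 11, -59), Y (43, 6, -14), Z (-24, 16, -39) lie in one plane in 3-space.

The plane through U, V, W has normal n = UV × UW = (-60, 4, 158) and equation n·P = -4698.
Checking the remaining points: n·X = -4778, n·Y = -4768, n·Z = -4658.
Since n·X = -4778 ≠ -4698, X is off the plane and the points are not all coplanar.

No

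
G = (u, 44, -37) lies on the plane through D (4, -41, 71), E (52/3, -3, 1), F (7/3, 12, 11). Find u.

The plane through D, E, F has equation 1430x + (2750/3)y + 770z = 68420/3.
Substituting G: (1430)u + (35530/3) = 68420/3, so u = 23/3.

23/3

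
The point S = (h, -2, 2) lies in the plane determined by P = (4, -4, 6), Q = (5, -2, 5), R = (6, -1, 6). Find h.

4

A normal to the plane is n = PQ × PR = (3, -2, -1).
S lies in the plane iff n · PS = 0.
This gives (3)h + (-12) = 0, so h = 4.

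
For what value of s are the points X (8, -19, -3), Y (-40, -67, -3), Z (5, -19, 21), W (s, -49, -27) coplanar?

The points are coplanar iff XY · (XZ × XW) = 0.
Expanding, this is linear in s: (-1152)s + (-21888) = 0.
So s = -19.

-19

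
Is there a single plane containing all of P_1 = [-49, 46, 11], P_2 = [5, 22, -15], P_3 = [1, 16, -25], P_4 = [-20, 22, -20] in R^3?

Yes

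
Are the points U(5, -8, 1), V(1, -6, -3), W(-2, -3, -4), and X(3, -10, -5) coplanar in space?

The four points are coplanar iff the 3×3 determinant with rows UV, UW, UX is zero.
Rows: (-4, 2, -4), (-7, 5, -5), (-2, -2, -6).
Expanding along the first row: (-4)(-40) − (2)(32) + (-4)(24) = 0.
Zero determinant ⇒ coplanar.

Yes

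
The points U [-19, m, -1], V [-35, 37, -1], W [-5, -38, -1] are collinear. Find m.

Collinearity requires UV × UW = 0; each component is linear in m.
The z-component gives (30)m + (90) = 0, so m = -3.
The remaining components then also vanish.

-3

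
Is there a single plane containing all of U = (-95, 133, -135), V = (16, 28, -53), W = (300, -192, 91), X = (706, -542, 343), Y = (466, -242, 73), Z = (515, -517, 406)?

No

The plane through U, V, W has normal n = UV × UW = (2920, 7304, 5400) and equation n·P = -34968.
Checking the remaining points: n·X = -45048, n·Y = -12648, n·Z = -79968.
Since n·X = -45048 ≠ -34968, X is off the plane and the points are not all coplanar.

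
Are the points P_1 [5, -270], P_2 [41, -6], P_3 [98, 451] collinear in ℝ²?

P_1P_2 = (36, 264), P_1P_3 = (93, 721).
If collinear, P_1P_3 would be a scalar multiple of P_1P_2. But (36)·(721) ≠ (264)·(93) (difference 1404), so they are not parallel; the points are not collinear.

No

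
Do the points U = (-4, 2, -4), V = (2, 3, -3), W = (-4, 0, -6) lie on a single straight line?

No

UV = (6, 1, 1), UW = (0, -2, -2).
Comparing components 3 and 1: (1)(0) − (6)(-2) = 12 ≠ 0, so UV and UW are not parallel and the points are not collinear.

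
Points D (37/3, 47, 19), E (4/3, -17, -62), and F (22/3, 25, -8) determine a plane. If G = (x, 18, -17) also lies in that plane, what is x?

A normal to the plane is n = DE × DF = (-54, 108, -78).
G lies in the plane iff n · DG = 0.
This gives (-54)x + (342) = 0, so x = 19/3.

19/3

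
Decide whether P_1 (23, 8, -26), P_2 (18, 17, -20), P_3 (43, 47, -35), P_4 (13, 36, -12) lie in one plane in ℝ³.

Yes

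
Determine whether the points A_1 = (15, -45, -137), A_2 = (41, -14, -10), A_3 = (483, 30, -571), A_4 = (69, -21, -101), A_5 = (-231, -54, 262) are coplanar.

No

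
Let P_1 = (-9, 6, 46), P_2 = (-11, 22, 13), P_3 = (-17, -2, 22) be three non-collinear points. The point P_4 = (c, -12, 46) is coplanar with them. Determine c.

-15

Coplanarity requires P_1P_2 · (P_1P_3 × P_1P_4) = 0.
P_1P_2 = (-2, 16, -33), P_1P_3 = (-8, -8, -24); the triple product is linear in c with coefficient -648 and constant term -9720.
Setting it to zero: c = -15.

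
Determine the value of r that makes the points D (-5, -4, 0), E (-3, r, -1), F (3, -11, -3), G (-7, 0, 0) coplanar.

-5

Normal to plane DFG: n = (12, 6, 18); plane equation n·P = -84.
Requiring n·E = -84: (6)r + (-54) = -84.
So r = -5.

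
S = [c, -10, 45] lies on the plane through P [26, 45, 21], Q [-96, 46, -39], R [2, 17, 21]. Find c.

28

A normal to the plane is n = PQ × PR = (-1680, 1440, 3440).
S lies in the plane iff n · PS = 0.
This gives (-1680)c + (47040) = 0, so c = 28.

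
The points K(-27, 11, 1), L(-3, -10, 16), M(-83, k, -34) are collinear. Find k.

60

Collinearity requires KL × KM = 0; each component is linear in k.
The x-component gives (-15)k + (900) = 0, so k = 60.
The remaining components then also vanish.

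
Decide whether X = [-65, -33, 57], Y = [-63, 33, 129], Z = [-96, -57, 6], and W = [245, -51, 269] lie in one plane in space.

With X as base: XY = (2, 66, 72), XZ = (-31, -24, -51), XW = (310, -18, 212).
XZ × XW = (-6006, -9238, 7998).
XY · (XZ × XW) = -45864.
Since -45864 ≠ 0, the four points are not coplanar.

No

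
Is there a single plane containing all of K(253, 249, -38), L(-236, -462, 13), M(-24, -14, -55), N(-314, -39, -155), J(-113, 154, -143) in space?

No

The plane through K, L, M has normal n = KL × KM = (25500, -22440, -68340) and equation n·P = 3460860.
Checking the remaining points: n·N = 3460860, n·J = 3435360.
Since n·J = 3435360 ≠ 3460860, J is off the plane and the points are not all coplanar.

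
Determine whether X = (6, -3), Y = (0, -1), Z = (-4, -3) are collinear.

XY = (-6, 2), XZ = (-10, 0).
Twice the signed area of △XYZ is (-6)(0) − (2)(-10) = 20.
The area is nonzero, so the three points are not collinear.

No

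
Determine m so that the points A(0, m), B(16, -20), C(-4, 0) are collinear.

-4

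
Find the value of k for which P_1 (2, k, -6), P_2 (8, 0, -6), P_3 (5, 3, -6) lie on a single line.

6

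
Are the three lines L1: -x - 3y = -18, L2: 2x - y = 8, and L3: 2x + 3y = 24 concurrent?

Intersecting L1 and L2: solving the 2×2 system gives (x, y) = (6, 4).
Substitute into L3: (2)(6) + (3)(4) = 24.
This equals 24, so (6, 4) lies on all three lines and they are concurrent.

Yes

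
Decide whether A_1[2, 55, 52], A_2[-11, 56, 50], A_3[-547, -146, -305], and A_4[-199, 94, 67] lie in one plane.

With A_1 as base: A_1A_2 = (-13, 1, -2), A_1A_3 = (-549, -201, -357), A_1A_4 = (-201, 39, 15).
A_1A_3 × A_1A_4 = (10908, 79992, -61812).
A_1A_2 · (A_1A_3 × A_1A_4) = 61812.
Since 61812 ≠ 0, the four points are not coplanar.

No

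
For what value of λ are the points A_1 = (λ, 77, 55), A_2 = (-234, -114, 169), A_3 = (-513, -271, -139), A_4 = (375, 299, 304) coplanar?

Coplanarity ⇔ det[A_1A_2; A_1A_3; A_1A_4] = 0.
Expanding, this is linear in λ: (-106009)λ + (1590135) = 0.
So λ = 15.

15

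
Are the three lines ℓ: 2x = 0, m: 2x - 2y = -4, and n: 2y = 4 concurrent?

Yes

The three lines meet at one point iff the augmented coefficient matrix [aᵢ bᵢ cᵢ] has rank < 3, i.e. its determinant vanishes.
Here the determinant is 0.
It vanishes, so the lines are concurrent at (0, 2).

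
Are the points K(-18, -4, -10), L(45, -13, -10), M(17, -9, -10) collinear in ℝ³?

KL = (63, -9, 0), KM = (35, -5, 0).
Each component of KM is 5/9 times the corresponding component of KL, so KM = 5/9·KL and the points are collinear.

Yes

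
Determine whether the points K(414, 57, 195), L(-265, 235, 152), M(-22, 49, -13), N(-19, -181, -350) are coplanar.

No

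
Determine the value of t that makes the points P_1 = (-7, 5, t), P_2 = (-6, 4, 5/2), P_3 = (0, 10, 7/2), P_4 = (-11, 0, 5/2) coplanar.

4

Coplanarity ⇔ det[P_1P_2; P_1P_3; P_1P_4] = 0.
Expanding, this is linear in t: (-6)t + (24) = 0.
So t = 4.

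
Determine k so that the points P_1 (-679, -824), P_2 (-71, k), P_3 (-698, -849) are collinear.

Collinearity: (P_2 − P_1) must be parallel to (P_3 − P_1) = (-19, -25).
Cross-multiplying the components: (k − (-824))·(-19) = (608)·(-25).
Solving gives k = -24.

-24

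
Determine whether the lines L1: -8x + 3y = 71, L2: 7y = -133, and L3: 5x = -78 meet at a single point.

No

Intersecting L1 and L2: solving the 2×2 system gives (x, y) = (-16, -19).
Substitute into L3: (5)(-16) + (0)(-19) = -80.
But L3 requires -78 ≠ -80, so the three lines have no common point.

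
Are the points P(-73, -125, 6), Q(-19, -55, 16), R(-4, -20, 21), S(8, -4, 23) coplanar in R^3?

No

The four points are coplanar iff the 3×3 determinant with rows PQ, PR, PS is zero.
Rows: (54, 70, 10), (69, 105, 15), (81, 121, 17).
Expanding along the first row: (54)(-30) − (70)(-42) + (10)(-156) = -240.
Nonzero ⇒ not coplanar.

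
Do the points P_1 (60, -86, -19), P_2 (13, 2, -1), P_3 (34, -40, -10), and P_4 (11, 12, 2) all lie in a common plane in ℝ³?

With P_1 as base: P_1P_2 = (-47, 88, 18), P_1P_3 = (-26, 46, 9), P_1P_4 = (-49, 98, 21).
P_1P_3 × P_1P_4 = (84, 105, -294).
P_1P_2 · (P_1P_3 × P_1P_4) = 0.
The scalar triple product vanishes, so the four points are coplanar.

Yes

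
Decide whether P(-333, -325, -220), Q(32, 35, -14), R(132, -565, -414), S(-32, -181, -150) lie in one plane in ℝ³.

Yes

With P as base: PQ = (365, 360, 206), PR = (465, -240, -194), PS = (301, 144, 70).
PR × PS = (11136, -90944, 139200).
PQ · (PR × PS) = 0.
The scalar triple product vanishes, so the four points are coplanar.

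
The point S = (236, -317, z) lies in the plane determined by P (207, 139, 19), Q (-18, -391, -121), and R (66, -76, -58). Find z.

Coplanarity requires PQ · (PR × PS) = 0.
PQ = (-225, -530, -140), PR = (-141, -215, -77); the triple product is linear in z with coefficient -26355 and constant term -289905.
Setting it to zero: z = -11.

-11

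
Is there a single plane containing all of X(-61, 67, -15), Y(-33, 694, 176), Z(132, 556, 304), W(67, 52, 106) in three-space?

A normal to the plane through X, Y, Z is n = XY × XZ = (106614, 27931, -107319).
The plane has equation n·P = -3022292. For W: n·W = -2780264.
-2780264 ≠ -3022292, so W is off the plane.

No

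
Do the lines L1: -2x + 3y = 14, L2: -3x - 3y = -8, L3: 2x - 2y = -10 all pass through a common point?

Lines aᵢx + bᵢy = cᵢ with pairwise distinct directions are concurrent exactly when det[aᵢ bᵢ cᵢ] = 0.
Here the determinant is 2.
Nonzero, so no common point exists.

No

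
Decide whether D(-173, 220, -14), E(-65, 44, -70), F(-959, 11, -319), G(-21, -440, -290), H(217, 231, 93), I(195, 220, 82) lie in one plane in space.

Yes

The plane through D, E, F has normal n = DE × DF = (41976, 76956, -160908) and equation n·P = 11921184.
Checking the remaining points: n·G = 11921184, n·H = 11921184, n·I = 11921184.
All equal 11921184, so all 6 points lie in one plane.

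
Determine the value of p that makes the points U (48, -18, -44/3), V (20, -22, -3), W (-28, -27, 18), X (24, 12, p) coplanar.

Normal to plane UVW: n = (-77/3, 28, -52); plane equation n·P = -2920/3.
Requiring n·X = -2920/3: (-52)p + (-280) = -2920/3.
So p = 40/3.

40/3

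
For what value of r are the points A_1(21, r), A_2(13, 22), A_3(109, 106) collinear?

The three points are collinear iff det[A_1A_2; A_1A_3] = 0.
This determinant is linear in r: (96)r + (-2784) = 0, so r = 29.

29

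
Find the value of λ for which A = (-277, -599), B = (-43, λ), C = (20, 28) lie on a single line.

The three points are collinear iff det[AB; AC] = 0.
This determinant is linear in λ: (-297)λ + (-31185) = 0, so λ = -105.

-105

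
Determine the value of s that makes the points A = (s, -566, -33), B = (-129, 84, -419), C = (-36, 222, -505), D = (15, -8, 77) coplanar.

Coplanarity ⇔ det[AB; AC; AD] = 0.
Expanding, this is linear in s: (-60536)s + (-34868736) = 0.
So s = -576.

-576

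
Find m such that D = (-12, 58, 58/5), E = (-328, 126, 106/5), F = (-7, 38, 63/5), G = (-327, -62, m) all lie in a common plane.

163/5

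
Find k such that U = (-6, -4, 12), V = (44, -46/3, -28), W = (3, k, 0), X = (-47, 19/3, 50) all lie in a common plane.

-7

Normal to plane UVX: n = (-52/3, -260, 52); plane equation n·P = 1768.
Requiring n·W = 1768: (-260)k + (-52) = 1768.
So k = -7.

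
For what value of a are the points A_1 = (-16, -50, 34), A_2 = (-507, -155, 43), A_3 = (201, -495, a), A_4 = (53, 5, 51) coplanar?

Normal to plane A_1A_2A_4: n = (-2280, 8968, -19760); plane equation n·P = -1083760.
Requiring n·A_3 = -1083760: (-19760)a + (-4897440) = -1083760.
So a = -193.

-193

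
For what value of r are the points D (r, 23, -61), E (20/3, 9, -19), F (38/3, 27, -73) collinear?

Direction EF = (6, 18, -54). From the y-coordinate of D, the parameter along the line is τ = (23 − 9)/18 = 7/9.
Then r = 20/3 + 7/9·(6) = 34/3.

34/3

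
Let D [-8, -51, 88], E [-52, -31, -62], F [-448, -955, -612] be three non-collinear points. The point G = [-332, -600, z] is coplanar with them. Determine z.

-512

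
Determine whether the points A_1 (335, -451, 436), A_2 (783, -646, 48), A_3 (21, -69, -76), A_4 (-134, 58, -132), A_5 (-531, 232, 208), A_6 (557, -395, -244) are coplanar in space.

Yes

The plane through A_1, A_2, A_3 has normal n = A_1A_2 × A_1A_3 = (248056, 351208, 109906) and equation n·P = -27377032.
Checking the remaining points: n·A_4 = -27377032, n·A_5 = -27377032, n·A_6 = -27377032.
All equal -27377032, so all 6 points lie in one plane.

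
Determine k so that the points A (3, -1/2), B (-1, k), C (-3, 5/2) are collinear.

3/2

Collinearity: (B − A) must be parallel to (C − A) = (-6, 3).
Cross-multiplying the components: (k − (-1/2))·(-6) = (-4)·(3).
Solving gives k = 3/2.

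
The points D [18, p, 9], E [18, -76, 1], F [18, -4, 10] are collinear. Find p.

-12

Collinearity requires DE × DF = 0; each component is linear in p.
The x-component gives (-9)p + (-108) = 0, so p = -12.
The remaining components then also vanish.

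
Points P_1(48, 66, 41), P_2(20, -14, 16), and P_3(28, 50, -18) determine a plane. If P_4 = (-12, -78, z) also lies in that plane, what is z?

-40

Coplanarity requires P_1P_2 · (P_1P_3 × P_1P_4) = 0.
P_1P_2 = (-28, -80, -25), P_1P_3 = (-20, -16, -59); the triple product is linear in z with coefficient -1152 and constant term -46080.
Setting it to zero: z = -40.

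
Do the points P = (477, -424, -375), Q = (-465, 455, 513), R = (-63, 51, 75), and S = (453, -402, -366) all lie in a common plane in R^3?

The four points are coplanar iff the 3×3 determinant with rows PQ, PR, PS is zero.
Rows: (-942, 879, 888), (-540, 475, 450), (-24, 22, 9).
Expanding along the first row: (-942)(-5625) − (879)(5940) + (888)(-480) = -348750.
Nonzero ⇒ not coplanar.

No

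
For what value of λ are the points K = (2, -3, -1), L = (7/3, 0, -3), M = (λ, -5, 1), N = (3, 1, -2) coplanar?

The points are coplanar iff KL · (KM × KN) = 0.
Expanding, this is linear in λ: (-5)λ + (10) = 0.
So λ = 2.

2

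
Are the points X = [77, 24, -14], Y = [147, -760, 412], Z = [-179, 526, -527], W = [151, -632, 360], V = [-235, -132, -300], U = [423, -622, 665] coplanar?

The plane through X, Y, Z has normal n = XY × XZ = (188340, -73146, -165564) and equation n·P = 15064572.
Checking the remaining points: n·W = 15064572, n·V = 15064572, n·U = 15064572.
All equal 15064572, so all 6 points lie in one plane.

Yes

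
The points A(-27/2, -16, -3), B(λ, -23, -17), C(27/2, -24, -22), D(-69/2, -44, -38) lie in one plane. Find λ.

1/2

Normal to plane ACD: n = (-252, 1344, -924); plane equation n·P = -15330.
Requiring n·B = -15330: (-252)λ + (-15204) = -15330.
So λ = 1/2.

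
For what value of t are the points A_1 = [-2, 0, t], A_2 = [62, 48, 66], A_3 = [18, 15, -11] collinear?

Direction A_2A_3 = (-44, -33, -77). From the x-coordinate of A_1, the parameter along the line is τ = (-2 − 62)/(-44) = 16/11.
Then t = 66 + 16/11·(-77) = -46.

-46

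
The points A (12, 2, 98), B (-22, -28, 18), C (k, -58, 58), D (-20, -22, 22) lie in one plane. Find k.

-8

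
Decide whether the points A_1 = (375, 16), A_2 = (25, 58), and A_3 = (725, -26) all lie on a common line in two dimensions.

A_1A_2 = (-350, 42), A_1A_3 = (350, -42).
Twice the signed area of △A_1A_2A_3 is (-350)(-42) − (42)(350) = 0.
The triangle is degenerate (zero area), so the points are collinear.

Yes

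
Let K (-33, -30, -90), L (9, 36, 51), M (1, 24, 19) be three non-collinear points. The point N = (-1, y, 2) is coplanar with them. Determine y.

22

The plane through K, L, M has equation −420x + 216y + 24z = 5220.
Substituting N: (216)y + (468) = 5220, so y = 22.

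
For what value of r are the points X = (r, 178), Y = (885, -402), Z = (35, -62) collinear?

The three points are collinear iff det[XY; XZ] = 0.
This determinant is linear in r: (-340)r + (-192100) = 0, so r = -565.

-565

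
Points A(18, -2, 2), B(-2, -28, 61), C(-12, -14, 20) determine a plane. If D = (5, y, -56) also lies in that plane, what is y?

Coplanarity requires AB · (AC × AD) = 0.
AB = (-20, -26, 59), AC = (-30, -12, 18); the triple product is linear in y with coefficient -1410 and constant term 25380.
Setting it to zero: y = 18.

18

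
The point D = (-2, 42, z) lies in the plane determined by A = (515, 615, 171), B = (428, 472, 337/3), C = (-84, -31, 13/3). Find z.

Coplanarity requires AB · (AC × AD) = 0.
AB = (-87, -143, -176/3), AC = (-599, -646, -500/3); the triple product is linear in z with coefficient -29455 and constant term 1443295/3.
Setting it to zero: z = 49/3.

49/3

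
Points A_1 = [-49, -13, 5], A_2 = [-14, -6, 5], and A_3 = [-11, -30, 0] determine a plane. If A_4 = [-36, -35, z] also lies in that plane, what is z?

0

The plane through A_1, A_2, A_3 has equation −35x + 175y − 861z = -4865.
Substituting A_4: (-861)z + (-4865) = -4865, so z = 0.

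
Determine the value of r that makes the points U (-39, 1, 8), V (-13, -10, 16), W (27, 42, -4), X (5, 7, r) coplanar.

Coplanarity ⇔ det[UV; UW; UX] = 0.
Expanding, this is linear in r: (1792)r + (-17920) = 0.
So r = 10.

10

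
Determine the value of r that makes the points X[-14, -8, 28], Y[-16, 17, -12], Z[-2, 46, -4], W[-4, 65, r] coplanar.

Normal to plane XYZ: n = (1360, -544, -408); plane equation n·P = -26112.
Requiring n·W = -26112: (-408)r + (-40800) = -26112.
So r = -36.

-36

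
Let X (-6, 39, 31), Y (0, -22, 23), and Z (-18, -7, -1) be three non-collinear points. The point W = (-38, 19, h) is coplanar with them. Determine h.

Coplanarity requires XY · (XZ × XW) = 0.
XY = (6, -61, -8), XZ = (-12, -46, -32); the triple product is linear in h with coefficient -1008 and constant term -25200.
Setting it to zero: h = -25.

-25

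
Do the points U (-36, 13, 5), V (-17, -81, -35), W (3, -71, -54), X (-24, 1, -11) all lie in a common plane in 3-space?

No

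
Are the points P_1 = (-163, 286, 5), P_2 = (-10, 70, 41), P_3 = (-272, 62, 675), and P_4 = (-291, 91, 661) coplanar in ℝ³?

No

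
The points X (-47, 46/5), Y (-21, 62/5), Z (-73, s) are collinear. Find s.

Collinearity: (Z − X) must be parallel to (Y − X) = (26, 16/5).
Cross-multiplying the components: (s − 46/5)·(26) = (-26)·(16/5).
Solving gives s = 6.

6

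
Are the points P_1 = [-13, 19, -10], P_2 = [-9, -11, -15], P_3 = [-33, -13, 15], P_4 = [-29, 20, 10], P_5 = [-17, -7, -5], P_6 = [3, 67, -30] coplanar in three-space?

Yes

The plane through P_1, P_2, P_3 has normal n = P_1P_2 × P_1P_3 = (-910, 0, -728) and equation n·P = 19110.
Checking the remaining points: n·P_4 = 19110, n·P_5 = 19110, n·P_6 = 19110.
All equal 19110, so all 6 points lie in one plane.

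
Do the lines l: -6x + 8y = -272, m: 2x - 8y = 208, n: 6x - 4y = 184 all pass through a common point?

The three lines meet at one point iff the augmented coefficient matrix [aᵢ bᵢ cᵢ] has rank < 3, i.e. its determinant vanishes.
Here the determinant is 0.
It vanishes, so the lines are concurrent at (16, -22).

Yes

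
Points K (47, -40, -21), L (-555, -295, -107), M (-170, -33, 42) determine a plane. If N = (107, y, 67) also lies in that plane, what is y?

69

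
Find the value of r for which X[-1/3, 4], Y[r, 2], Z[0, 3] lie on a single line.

The three points are collinear iff det[XY; XZ] = 0.
This determinant is linear in r: (-1)r + (1/3) = 0, so r = 1/3.

1/3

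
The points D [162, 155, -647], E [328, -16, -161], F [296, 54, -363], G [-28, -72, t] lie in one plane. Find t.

Normal to plane DEF: n = (522, 17980, 6148); plane equation n·P = -1106292.
Requiring n·G = -1106292: (6148)t + (-1309176) = -1106292.
So t = 33.

33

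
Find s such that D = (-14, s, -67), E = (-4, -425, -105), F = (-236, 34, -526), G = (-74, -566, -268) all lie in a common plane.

31

The points are coplanar iff DE · (DF × DG) = 0.
Expanding, this is linear in s: (8346)s + (-258726) = 0.
So s = 31.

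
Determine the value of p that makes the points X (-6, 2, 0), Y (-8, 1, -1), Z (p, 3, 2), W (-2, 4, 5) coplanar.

-4

Coplanarity ⇔ det[XY; XZ; XW] = 0.
Expanding, this is linear in p: (3)p + (12) = 0.
So p = -4.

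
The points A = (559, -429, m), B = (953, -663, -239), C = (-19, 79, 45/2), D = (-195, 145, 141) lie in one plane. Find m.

The points are coplanar iff AB · (AC × AD) = 0.
Expanding, this is linear in m: (-66440)m + (-4218940) = 0.
So m = -127/2.

-127/2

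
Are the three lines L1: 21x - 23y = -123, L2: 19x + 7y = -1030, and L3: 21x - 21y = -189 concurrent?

No

The three lines meet at one point iff the augmented coefficient matrix [aᵢ bᵢ cᵢ] has rank < 3, i.e. its determinant vanishes.
Here the determinant is 42.
Nonzero, so no common point exists.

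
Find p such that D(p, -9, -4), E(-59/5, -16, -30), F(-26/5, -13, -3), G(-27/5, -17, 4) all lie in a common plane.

-19/5

The points are coplanar iff DE · (DF × DG) = 0.
Expanding, this is linear in p: (-129)p + (-2451/5) = 0.
So p = -19/5.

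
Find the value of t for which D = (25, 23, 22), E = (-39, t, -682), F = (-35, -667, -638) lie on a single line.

Direction DF = (-60, -690, -660). From the x-coordinate of E, the parameter along the line is τ = (-39 − 25)/(-60) = 16/15.
Then t = 23 + 16/15·(-690) = -713.

-713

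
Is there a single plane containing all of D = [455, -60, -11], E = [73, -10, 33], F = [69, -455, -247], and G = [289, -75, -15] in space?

Yes

With D as base: DE = (-382, 50, 44), DF = (-386, -395, -236), DG = (-166, -15, -4).
DF × DG = (-1960, 37632, -59780).
DE · (DF × DG) = 0.
The scalar triple product vanishes, so the four points are coplanar.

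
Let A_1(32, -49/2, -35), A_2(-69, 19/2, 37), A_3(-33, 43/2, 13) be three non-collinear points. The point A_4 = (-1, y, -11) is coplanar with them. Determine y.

-13/2

A normal to the plane is n = A_1A_2 × A_1A_3 = (-1680, 168, -2436).
A_4 lies in the plane iff n · A_1A_4 = 0.
This gives (168)y + (1092) = 0, so y = -13/2.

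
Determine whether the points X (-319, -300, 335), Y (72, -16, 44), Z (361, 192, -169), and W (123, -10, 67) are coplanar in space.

No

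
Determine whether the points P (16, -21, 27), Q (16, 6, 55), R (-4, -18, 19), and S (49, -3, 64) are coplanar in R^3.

Yes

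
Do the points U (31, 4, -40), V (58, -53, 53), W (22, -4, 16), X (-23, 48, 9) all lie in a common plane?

No

A normal to the plane through U, V, W is n = UV × UW = (-2448, -2349, -729).
The plane has equation n·P = -56124. For X: n·X = -63009.
-63009 ≠ -56124, so X is off the plane.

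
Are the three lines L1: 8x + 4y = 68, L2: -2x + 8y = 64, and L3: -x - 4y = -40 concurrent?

Yes

Intersecting L1 and L2: solving the 2×2 system gives (x, y) = (4, 9).
Substitute into L3: (-1)(4) + (-4)(9) = -40.
This equals -40, so (4, 9) lies on all three lines and they are concurrent.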